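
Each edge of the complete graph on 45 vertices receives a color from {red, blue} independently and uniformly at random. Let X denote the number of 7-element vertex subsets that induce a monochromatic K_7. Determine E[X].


Let X = Σ_S X_S over the C(45, 7) = 45379620 subsets S of size 7, where X_S = 1 if the K_7 on S is monochromatic.
For a fixed S, the K_7 on S has C(7, 2) = 21 edges. P[all 21 edges red] = (1/2)^21, and likewise for blue, so P[monochromatic] = 2·(1/2)^21 = 2^{1 − 21} = 1/1048576.
By linearity of expectation: E[X] = C(45, 7) · 2^{1 − 21} = 45379620 · 1/1048576 = 11344905/262144.
Numerically: E[X] ≈ 43.277.

E[X] = C(45,7)·2^(1−C(7,2)) = 11344905/262144 ≈ 43.277.


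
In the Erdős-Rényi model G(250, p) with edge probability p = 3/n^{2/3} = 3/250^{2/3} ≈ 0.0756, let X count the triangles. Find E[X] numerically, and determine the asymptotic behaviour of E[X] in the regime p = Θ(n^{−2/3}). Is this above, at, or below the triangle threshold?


Number of potential triangles: C(250, 3) = 2573000.
Each occurs with probability p³ ≈ (0.0756)³ ≈ 4.320000e-04.
By linearity: E[X] = C(250, 3)·p³ ≈ 2573000 · 4.320000e-04 ≈ 1111.5360.
Since α = 2/3 < 1, p = c/n^{2/3} ≫ 1/n is above the triangle threshold p ~ 1/n. Asymptotically E[X] ~ (c³/6)·n^{3(1−α)} = (3³/6)·n^{1} → ∞; triangles are abundant w.h.p.

E[X] ≈ 1111.5360; in regime p = Θ(1/n^{2/3}) E[X] diverges (above the triangle threshold p ~ 1/n).


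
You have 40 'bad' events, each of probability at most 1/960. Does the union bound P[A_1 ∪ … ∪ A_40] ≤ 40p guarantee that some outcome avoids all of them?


Union bound: P[∪_{i=1}^{40} A_i] ≤ Σ_i P[A_i] ≤ 40·p = 40·(1/960) = 1/24.
Numerically: 1/24 ≈ 0.041667.
Is 1/24 < 1? YES.
Since P[∪ A_i] ≤ 1/24 < 1, the complement has P[∩ A_i^c] ≥ 1 − 1/24 = 23/24 > 0, so some outcome avoids every A_i.

40·p = 1/24 ≈ 0.041667; existence CERTIFIED by the union bound.


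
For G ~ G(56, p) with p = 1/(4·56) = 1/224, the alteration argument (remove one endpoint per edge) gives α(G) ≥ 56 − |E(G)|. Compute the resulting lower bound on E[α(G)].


E[|E(G)|] = C(56, 2)·p = 1540 · (1/224) = 55/8.
E[α(G)] ≥ n − E[|E(G)|] = 56 − 55/8 = 393/8.
Numerically: ≈ 49.125000.
(This is only a lower bound; the true E[α(G)] may be larger.)

E[α(G)] ≥ 393/8 ≈ 49.125000.


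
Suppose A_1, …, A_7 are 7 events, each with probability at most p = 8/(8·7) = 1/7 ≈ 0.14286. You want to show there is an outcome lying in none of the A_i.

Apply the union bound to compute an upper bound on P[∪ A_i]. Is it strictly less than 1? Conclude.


Union bound: P[∪_{i=1}^{7} A_i] ≤ Σ_i P[A_i] ≤ 7·p = 7·(1/7) = 1.
Numerically: 1 ≈ 1.00000.
Is 1 < 1? NO.
Since the bound 1 is ≥ 1, the union bound is uninformative here; it does NOT by itself certify existence.

7·p = 1 ≈ 1.00000; existence NOT certified by the union bound.


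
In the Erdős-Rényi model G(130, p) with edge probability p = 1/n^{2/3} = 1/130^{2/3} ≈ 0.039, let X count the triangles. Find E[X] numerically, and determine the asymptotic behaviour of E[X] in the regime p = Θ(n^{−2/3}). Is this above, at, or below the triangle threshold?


Number of potential triangles: C(130, 3) = 357760.
Each occurs with probability p³ ≈ (0.039)³ ≈ 5.91716e-05.
By linearity: E[X] = C(130, 3)·p³ ≈ 357760 · 5.91716e-05 ≈ 21.169.
Since α = 2/3 < 1, p = c/n^{2/3} ≫ 1/n is above the triangle threshold p ~ 1/n. Asymptotically E[X] ~ (c³/6)·n^{3(1−α)} = (1³/6)·n^{1} → ∞; triangles are abundant w.h.p.

E[X] ≈ 21.169; in regime p = Θ(1/n^{2/3}) E[X] diverges (above the triangle threshold p ~ 1/n).


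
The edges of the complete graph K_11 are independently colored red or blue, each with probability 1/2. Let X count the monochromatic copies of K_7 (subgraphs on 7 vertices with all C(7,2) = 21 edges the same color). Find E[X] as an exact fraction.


Let X = Σ_S X_S over the C(11, 7) = 330 subsets S of size 7, where X_S = 1 if the K_7 on S is monochromatic.
For a fixed S, the K_7 on S has C(7, 2) = 21 edges. P[all 21 edges red] = (1/2)^21, and likewise for blue, so P[monochromatic] = 2·(1/2)^21 = 2^{1 − 21} = 1/1048576.
By linearity: E[X] = C(11, 7) · 2^{1 − 21} = 330 · 1/1048576 = 165/524288.
Numerically: E[X] ≈ 0.000.

E[X] = C(11,7)·2^(1−C(7,2)) = 165/524288 ≈ 0.000.


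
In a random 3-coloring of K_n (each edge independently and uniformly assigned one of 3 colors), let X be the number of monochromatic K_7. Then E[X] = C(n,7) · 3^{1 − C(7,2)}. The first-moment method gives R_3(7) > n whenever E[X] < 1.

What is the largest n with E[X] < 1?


We need C(n, 7) · 3^{1 − 21} < 1, i.e. C(n, 7) < 3^{21 − 1} = 3486784401.
Check values of n near the boundary:
  n = 77: C(77, 7) = 2404808340; 2404808340 < 3486784401? YES
  n = 78: C(78, 7) = 2641902120; 2641902120 < 3486784401? YES
  n = 79: C(79, 7) = 2898753715; 2898753715 < 3486784401? YES
  n = 80: C(80, 7) = 3176716400; 3176716400 < 3486784401? YES
  n = 81: C(81, 7) = 3477216600; 3477216600 < 3486784401? YES
  n = 82: C(82, 7) = 3801756816; 3801756816 < 3486784401? NO
  n = 83: C(83, 7) = 4151918628; 4151918628 < 3486784401? NO
  n = 84: C(84, 7) = 4529365776; 4529365776 < 3486784401? NO
The largest n with C(n, 7) < 3486784401 is n = 81 (where E[X] = 42928600/43046721 ≈ 0.997). Hence R_3(7) > 81, i.e. R_3(7) ≥ 82.

Largest n = 81; hence R_3(7) > 81.


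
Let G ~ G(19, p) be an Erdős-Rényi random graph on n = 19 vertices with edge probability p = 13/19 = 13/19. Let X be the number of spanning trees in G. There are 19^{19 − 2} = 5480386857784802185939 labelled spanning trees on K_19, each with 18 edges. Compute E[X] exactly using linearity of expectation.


K_19 has 19^{19 − 2} = 5480386857784802185939 labelled spanning trees.
For each such spanning tree H, let X_H = 1 if all 18 edges of H are present in G. Then P[X_H = 1] = p^{18} = (13/19)^{18} = 112455406951957393129/104127350297911241532841.
By linearity of expectation: E[X] = Σ_H E[X_H] = 5480386857784802185939 · p^{18} = 5480386857784802185939 · 112455406951957393129/104127350297911241532841 = 112455406951957393129/19.
Numerically: E[X] ≈ 5.9187e+18.

E[X] = 5480386857784802185939 · (13/19)^{18} = 112455406951957393129/19 ≈ 5.9187e+18.


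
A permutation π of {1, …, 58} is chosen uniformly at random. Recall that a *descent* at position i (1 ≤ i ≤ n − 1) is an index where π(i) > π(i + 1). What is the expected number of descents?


Write X = Σ X_I over i = 1, …, 57, with X_I the indicator of one descent.
There are 57 indicators.
For each fixed i, the pair (π(i), π(i+1)) is a uniformly random ordered pair of distinct values from {1, …, 58}; by symmetry P[π(i) > π(i+1)] = 1/2.
By linearity: E[X] = 57 · (1/2) = (58 − 1) · (1/2) = 57/2 ≈ 28.500000.

E[X] = 57/2 = 28.500000.


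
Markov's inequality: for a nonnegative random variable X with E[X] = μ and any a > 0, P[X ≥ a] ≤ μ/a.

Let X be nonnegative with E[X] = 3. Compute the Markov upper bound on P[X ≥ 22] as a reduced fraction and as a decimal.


μ = E[X] = 3, a = 22.
Markov: P[X ≥ 22] ≤ μ/a = (3)/22 = 3/22.
Numerically: ≈ 0.136.
(Since a = 22 > μ = 3.000, the bound 3/22 is < 1 and informative.)

P[X ≥ 22] ≤ 3/22 ≈ 0.136.


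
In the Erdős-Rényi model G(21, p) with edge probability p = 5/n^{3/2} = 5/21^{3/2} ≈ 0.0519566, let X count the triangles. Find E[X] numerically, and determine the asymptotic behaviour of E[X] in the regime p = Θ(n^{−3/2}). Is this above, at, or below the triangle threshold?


Number of potential triangles: C(21, 3) = 1330.
Each occurs with probability p³ ≈ (0.0519566)³ ≈ 1.40256561e-04.
By linearity: E[X] = C(21, 3)·p³ ≈ 1330 · 1.40256561e-04 ≈ 0.186541.
Since α = 3/2 > 1, p = c/n^{3/2} = o(1/n) is below the triangle threshold p ~ 1/n. Asymptotically E[X] ~ (c³/6)·n^{3(1−α)} = (5³/6)·n^{-1.5} → 0, so by Markov's inequality G has no triangles w.h.p.

E[X] ≈ 0.186541; in regime p = Θ(1/n^{3/2}) E[X] tends to 0 (below the triangle threshold p ~ 1/n).


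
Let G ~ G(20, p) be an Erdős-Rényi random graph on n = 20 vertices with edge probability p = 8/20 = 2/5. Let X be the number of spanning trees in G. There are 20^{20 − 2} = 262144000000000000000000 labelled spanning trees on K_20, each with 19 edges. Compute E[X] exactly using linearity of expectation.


K_20 has 20^{20 − 2} = 262144000000000000000000 labelled spanning trees.
For each such spanning tree H, let X_H = 1 if all 19 edges of H are present in G. Then P[X_H = 1] = p^{19} = (2/5)^{19} = 524288/19073486328125.
By linearity of expectation: E[X] = Σ_H E[X_H] = 262144000000000000000000 · p^{19} = 262144000000000000000000 · 524288/19073486328125 = 36028797018963968/5.
Numerically: E[X] ≈ 7.206e+15.

E[X] = 262144000000000000000000 · (2/5)^{19} = 36028797018963968/5 ≈ 7.206e+15.


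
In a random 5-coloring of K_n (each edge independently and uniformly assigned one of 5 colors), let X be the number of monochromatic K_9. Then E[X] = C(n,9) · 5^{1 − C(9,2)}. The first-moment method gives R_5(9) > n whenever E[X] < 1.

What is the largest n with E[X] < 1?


We need C(n, 9) · 5^{1 − 36} < 1, i.e. C(n, 9) < 5^{36 − 1} = 2910383045673370361328125.
Check values of n near the boundary:
  n = 2165: C(2165, 9) = 2832220612024886803272630; 2832220612024886803272630 < 2910383045673370361328125? YES
  n = 2166: C(2166, 9) = 2844037944203015677277940; 2844037944203015677277940 < 2910383045673370361328125? YES
  n = 2167: C(2167, 9) = 2855899084841489792706810; 2855899084841489792706810 < 2910383045673370361328125? YES
  n = 2168: C(2168, 9) = 2867804175977929537095120; 2867804175977929537095120 < 2910383045673370361328125? YES
  n = 2169: C(2169, 9) = 2879753360044504243499683; 2879753360044504243499683 < 2910383045673370361328125? YES
  n = 2170: C(2170, 9) = 2891746779868845075610510; 2891746779868845075610510 < 2910383045673370361328125? YES
  n = 2171: C(2171, 9) = 2903784578674959601827205; 2903784578674959601827205 < 2910383045673370361328125? YES
  n = 2172: C(2172, 9) = 2915866900084148060642020; 2915866900084148060642020 < 2910383045673370361328125? NO
  n = 2173: C(2173, 9) = 2927993888115921319674265; 2927993888115921319674265 < 2910383045673370361328125? NO
The largest n with C(n, 9) < 2910383045673370361328125 is n = 2171 (where E[X] = 580756915734991920365441/582076609134674072265625 ≈ 0.99773). Hence R_5(9) > 2171, i.e. R_5(9) ≥ 2172.

Largest n = 2171; hence R_5(9) > 2171.


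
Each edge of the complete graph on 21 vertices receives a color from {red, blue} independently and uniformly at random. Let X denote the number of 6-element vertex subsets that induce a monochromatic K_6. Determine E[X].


Let X = Σ_S X_S over the C(21, 6) = 54264 subsets S of size 6, where X_S = 1 if the K_6 on S is monochromatic.
For a fixed S, the K_6 on S has C(6, 2) = 15 edges. P[all 15 edges red] = (1/2)^15, and likewise for blue, so P[monochromatic] = 2·(1/2)^15 = 2^{1 − 15} = 1/16384.
By linearity: E[X] = C(21, 6) · 2^{1 − 15} = 54264 · 1/16384 = 6783/2048.
Numerically: E[X] ≈ 3.312012.

E[X] = C(21,6)·2^(1−C(6,2)) = 6783/2048 ≈ 3.312012.


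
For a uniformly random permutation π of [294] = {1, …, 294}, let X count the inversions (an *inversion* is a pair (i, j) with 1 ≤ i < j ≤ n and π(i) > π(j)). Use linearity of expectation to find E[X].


Write X = Σ X_I over the C(294, 2) = 43071 pairs i < j, with X_I the indicator of one inversion.
There are 43071 indicators.
For each fixed pair i < j, the values π(i) and π(j) are two distinct elements of {1, …, 294} in uniformly random order; by symmetry P[π(i) > π(j)] = 1/2.
By linearity: E[X] = 43071 · (1/2) = C(294, 2) · (1/2) = 43071/2 = 43071/2 ≈ 21535.500000.

E[X] = 43071/2 = 21535.500000.


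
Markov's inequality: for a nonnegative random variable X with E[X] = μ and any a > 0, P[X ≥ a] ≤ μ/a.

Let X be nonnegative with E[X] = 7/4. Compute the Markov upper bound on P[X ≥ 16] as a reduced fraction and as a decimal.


μ = E[X] = 7/4, a = 16.
Markov: P[X ≥ 16] ≤ μ/a = (7/4)/16 = 7/64.
Numerically: ≈ 0.1094.
(Since a = 16 > μ = 1.7500, the bound 7/64 is < 1 and informative.)

P[X ≥ 16] ≤ 7/64 ≈ 0.1094.


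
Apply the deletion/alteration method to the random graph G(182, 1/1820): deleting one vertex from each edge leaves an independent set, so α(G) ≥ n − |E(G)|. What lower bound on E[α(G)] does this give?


E[|E(G)|] = C(182, 2)·p = 16471 · (1/1820) = 181/20.
E[α(G)] ≥ n − E[|E(G)|] = 182 − 181/20 = 3459/20.
Numerically: ≈ 172.950000.
(This is only a lower bound; the true E[α(G)] may be larger.)

E[α(G)] ≥ 3459/20 ≈ 172.950000.


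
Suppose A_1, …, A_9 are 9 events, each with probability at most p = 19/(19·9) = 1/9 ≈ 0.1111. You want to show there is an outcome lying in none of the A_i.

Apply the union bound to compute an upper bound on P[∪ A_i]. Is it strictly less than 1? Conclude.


Union bound: P[∪_{i=1}^{9} A_i] ≤ Σ_i P[A_i] ≤ 9·p = 9·(1/9) = 1.
Numerically: 1 ≈ 1.0000.
Is 1 < 1? NO.
Since the bound 1 is ≥ 1, the union bound is uninformative here; it does NOT by itself certify existence.

9·p = 1 ≈ 1.0000; existence NOT certified by the union bound.


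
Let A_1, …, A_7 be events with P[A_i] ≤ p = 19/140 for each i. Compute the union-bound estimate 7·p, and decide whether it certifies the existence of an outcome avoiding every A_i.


Union bound: P[∪_{i=1}^{7} A_i] ≤ Σ_i P[A_i] ≤ 7·p = 7·(19/140) = 19/20.
Numerically: 19/20 ≈ 0.9500000.
Is 19/20 < 1? YES.
Since P[∪ A_i] ≤ 19/20 < 1, the complement has P[∩ A_i^c] ≥ 1 − 19/20 = 1/20 > 0, so some outcome avoids every A_i.

7·p = 19/20 ≈ 0.9500000; existence CERTIFIED by the union bound.


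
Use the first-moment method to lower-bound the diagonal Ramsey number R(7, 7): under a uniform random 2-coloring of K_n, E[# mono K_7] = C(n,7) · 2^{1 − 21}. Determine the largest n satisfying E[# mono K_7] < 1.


We need C(n, 7) · 2^{1 − 21} < 1, i.e. C(n, 7) < 2^{21 − 1} = 1048576.
Check values of n near the boundary:
  n = 26: C(26, 7) = 657800; 657800 < 1048576? YES
  n = 27: C(27, 7) = 888030; 888030 < 1048576? YES
  n = 28: C(28, 7) = 1184040; 1184040 < 1048576? NO
  n = 29: C(29, 7) = 1560780; 1560780 < 1048576? NO
  n = 30: C(30, 7) = 2035800; 2035800 < 1048576? NO
The largest n with C(n, 7) < 1048576 is n = 27 (where E[X] = 444015/524288 ≈ 0.846891). Hence R(7, 7) > 27, i.e. R(7, 7) ≥ 28.

Largest n = 27; hence R(7, 7) > 27.


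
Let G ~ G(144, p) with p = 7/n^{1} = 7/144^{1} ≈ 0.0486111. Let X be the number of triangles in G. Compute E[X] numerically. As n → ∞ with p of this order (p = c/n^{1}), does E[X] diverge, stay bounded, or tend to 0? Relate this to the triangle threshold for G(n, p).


Number of potential triangles: C(144, 3) = 487344.
Each occurs with probability p³ ≈ (0.0486111)³ ≈ 1.14870006e-04.
By linearity: E[X] = C(144, 3)·p³ ≈ 487344 · 1.14870006e-04 ≈ 55.981208.
Here α = 1, so p = 7/n is exactly at the triangle threshold p ~ 1/n. Asymptotically E[X] → c³/6 = 7³/6 = 343/6 ≈ 57.166667, a bounded constant. In this regime the triangle count is asymptotically Poisson(c³/6).

E[X] ≈ 55.981208; in regime p = Θ(1/n^{1}) E[X] stays bounded (at the triangle threshold p ~ 1/n).


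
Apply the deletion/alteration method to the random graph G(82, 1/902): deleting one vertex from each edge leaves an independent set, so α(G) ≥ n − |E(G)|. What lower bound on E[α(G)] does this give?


E[|E(G)|] = C(82, 2)·p = 3321 · (1/902) = 81/22.
E[α(G)] ≥ n − E[|E(G)|] = 82 − 81/22 = 1723/22.
Numerically: ≈ 78.318.
(This is only a lower bound; the true E[α(G)] may be larger.)

E[α(G)] ≥ 1723/22 ≈ 78.318.


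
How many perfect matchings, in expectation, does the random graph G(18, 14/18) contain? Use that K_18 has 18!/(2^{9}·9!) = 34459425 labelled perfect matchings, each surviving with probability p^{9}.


K_18 has 18!/(2^{9}·9!) = 34459425 labelled perfect matchings.
For each such perfect matching H, let X_H = 1 if all 9 edges of H are present in G. Then P[X_H = 1] = p^{9} = (7/9)^{9} = 40353607/387420489.
By linearity: E[X] = Σ_H E[X_H] = 34459425 · p^{9} = 34459425 · 40353607/387420489 = 17167433257975/4782969.
Numerically: E[X] ≈ 3.5893e+06.

E[X] = 34459425 · (7/9)^{9} = 17167433257975/4782969 ≈ 3.5893e+06.


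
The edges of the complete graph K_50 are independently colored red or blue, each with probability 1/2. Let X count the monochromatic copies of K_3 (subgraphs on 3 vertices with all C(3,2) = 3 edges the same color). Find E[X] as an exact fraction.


Let X = Σ_S X_S over the C(50, 3) = 19600 subsets S of size 3, where X_S = 1 if the K_3 on S is monochromatic.
For a fixed S, the K_3 on S has C(3, 2) = 3 edges. P[all 3 edges red] = (1/2)^3, and likewise for blue, so P[monochromatic] = 2·(1/2)^3 = 2^{1 − 3} = 1/4.
By linearity: E[X] = C(50, 3) · 2^{1 − 3} = 19600 · 1/4 = 4900.
Numerically: E[X] ≈ 4900.000.

E[X] = C(50,3)·2^(1−C(3,2)) = 4900 ≈ 4900.000.


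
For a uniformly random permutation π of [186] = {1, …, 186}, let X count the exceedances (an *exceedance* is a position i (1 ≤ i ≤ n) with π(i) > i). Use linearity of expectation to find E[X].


Write X = Σ_{i=1}^{186} X_i, where X_i = 1_{π(i) > i}.
For each fixed i, π(i) is uniform over {1, …, 186} (marginal of a uniform permutation), so P[π(i) > i] = (n − i)/n. Summing: Σ_{i=1}^{186} (n − i)/n = (0 + 1 + … + 185)/186 = 186(186 − 1)/(2·186) = (186 − 1)/2.
Hence E[X] = Σ_{i=1}^{186} (186 − i)/186 = 185/2 ≈ 92.500.

E[X] = 185/2 = 92.500.


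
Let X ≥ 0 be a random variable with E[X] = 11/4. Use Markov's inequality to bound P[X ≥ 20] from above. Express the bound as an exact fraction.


μ = E[X] = 11/4, a = 20.
Markov: P[X ≥ 20] ≤ μ/a = (11/4)/20 = 11/80.
Numerically: ≈ 0.137500.
(Since a = 20 > μ = 2.750000, the bound 11/80 is < 1 and informative.)

P[X ≥ 20] ≤ 11/80 ≈ 0.137500.


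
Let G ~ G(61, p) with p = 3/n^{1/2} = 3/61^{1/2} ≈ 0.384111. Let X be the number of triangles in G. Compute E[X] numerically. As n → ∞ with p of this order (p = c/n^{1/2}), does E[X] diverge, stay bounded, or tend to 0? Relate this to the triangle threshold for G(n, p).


Number of potential triangles: C(61, 3) = 35990.
Each occurs with probability p³ ≈ (0.384111)³ ≈ 5.66720616e-02.
By linearity: E[X] = C(61, 3)·p³ ≈ 35990 · 5.66720616e-02 ≈ 2039.627497.
Since α = 1/2 < 1, p = c/n^{1/2} ≫ 1/n is above the triangle threshold p ~ 1/n. Asymptotically E[X] ~ (c³/6)·n^{3(1−α)} = (3³/6)·n^{1.5} → ∞; triangles are abundant w.h.p.

E[X] ≈ 2039.627497; in regime p = Θ(1/n^{1/2}) E[X] diverges (above the triangle threshold p ~ 1/n).


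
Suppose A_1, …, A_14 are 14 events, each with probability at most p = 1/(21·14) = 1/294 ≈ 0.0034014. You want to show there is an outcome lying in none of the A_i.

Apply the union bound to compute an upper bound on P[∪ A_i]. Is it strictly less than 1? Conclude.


Union bound: P[∪_{i=1}^{14} A_i] ≤ Σ_i P[A_i] ≤ 14·p = 14·(1/294) = 1/21.
Numerically: 1/21 ≈ 0.0476190.
Is 1/21 < 1? YES.
Since P[∪ A_i] ≤ 1/21 < 1, the complement has P[∩ A_i^c] ≥ 1 − 1/21 = 20/21 > 0, so some outcome avoids every A_i.

14·p = 1/21 ≈ 0.0476190; existence CERTIFIED by the union bound.


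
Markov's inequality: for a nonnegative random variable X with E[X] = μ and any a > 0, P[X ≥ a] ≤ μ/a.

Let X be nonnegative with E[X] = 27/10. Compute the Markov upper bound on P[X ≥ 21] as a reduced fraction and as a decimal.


μ = E[X] = 27/10, a = 21.
Markov: P[X ≥ 21] ≤ μ/a = (27/10)/21 = 9/70.
Numerically: ≈ 0.12857.
(Since a = 21 > μ = 2.70000, the bound 9/70 is < 1 and informative.)

P[X ≥ 21] ≤ 9/70 ≈ 0.12857.


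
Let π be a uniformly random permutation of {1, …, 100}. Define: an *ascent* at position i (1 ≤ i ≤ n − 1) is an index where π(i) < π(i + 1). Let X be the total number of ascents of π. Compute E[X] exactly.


Write X = Σ X_I over i = 1, …, 99, with X_I the indicator of one ascent.
There are 99 indicators.
For each fixed i, the pair (π(i), π(i+1)) is a uniformly random ordered pair of distinct values from {1, …, 100}; by symmetry P[π(i) < π(i+1)] = 1/2.
By linearity: E[X] = 99 · (1/2) = (100 − 1) · (1/2) = 99/2 ≈ 49.50000.

E[X] = 99/2 = 49.50000.


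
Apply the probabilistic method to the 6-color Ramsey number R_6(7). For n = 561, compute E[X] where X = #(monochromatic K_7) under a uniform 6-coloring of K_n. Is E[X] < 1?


E[X] = C(561, 7) · 6^{1 − 21} = 3341868282890280 · 6^{−20} = 3341868282890280/3656158440062976.
As a reduced fraction: E[X] = 46414837262365/50779978334208 ≈ 0.91404.
Is E[X] < 1? YES.
Since E[X] < 1, there exists a 6-coloring of K_{561} with no monochromatic K_7; hence R_6(7) > 561.

E[X] = 46414837262365/50779978334208 ≈ 0.91404; E[X] < 1, so R_6(7) > 561.


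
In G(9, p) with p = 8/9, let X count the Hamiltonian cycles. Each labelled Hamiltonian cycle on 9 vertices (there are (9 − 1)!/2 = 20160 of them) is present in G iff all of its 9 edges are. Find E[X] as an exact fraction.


K_9 has (9 − 1)!/2 = 20160 labelled Hamiltonian cycles.
For each such Hamiltonian cycle H, let X_H = 1 if all 9 edges of H are present in G. Then P[X_H = 1] = p^{9} = (8/9)^{9} = 134217728/387420489.
By linearity: E[X] = Σ_H E[X_H] = 20160 · p^{9} = 20160 · 134217728/387420489 = 300647710720/43046721.
Numerically: E[X] ≈ 6984.22.

E[X] = 20160 · (8/9)^{9} = 300647710720/43046721 ≈ 6984.22.


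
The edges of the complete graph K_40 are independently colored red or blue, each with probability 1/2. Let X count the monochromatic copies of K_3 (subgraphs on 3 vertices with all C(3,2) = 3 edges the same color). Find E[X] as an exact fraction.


Let X = Σ_S X_S over the C(40, 3) = 9880 subsets S of size 3, where X_S = 1 if the K_3 on S is monochromatic.
For a fixed S, the K_3 on S has C(3, 2) = 3 edges. P[all 3 edges red] = (1/2)^3, and likewise for blue, so P[monochromatic] = 2·(1/2)^3 = 2^{1 − 3} = 1/4.
By linearity of expectation: E[X] = C(40, 3) · 2^{1 − 3} = 9880 · 1/4 = 2470.
Numerically: E[X] ≈ 2470.00000.

E[X] = C(40,3)·2^(1−C(3,2)) = 2470 ≈ 2470.00000.


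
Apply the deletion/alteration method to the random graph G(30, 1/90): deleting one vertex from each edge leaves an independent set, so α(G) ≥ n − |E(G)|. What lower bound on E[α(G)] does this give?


E[|E(G)|] = C(30, 2)·p = 435 · (1/90) = 29/6.
E[α(G)] ≥ n − E[|E(G)|] = 30 − 29/6 = 151/6.
Numerically: ≈ 25.166667.
(This is only a lower bound; the true E[α(G)] may be larger.)

E[α(G)] ≥ 151/6 ≈ 25.166667.


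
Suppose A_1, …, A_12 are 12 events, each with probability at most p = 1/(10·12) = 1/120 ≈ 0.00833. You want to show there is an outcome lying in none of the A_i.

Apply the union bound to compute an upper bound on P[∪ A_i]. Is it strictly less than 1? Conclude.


Union bound: P[∪_{i=1}^{12} A_i] ≤ Σ_i P[A_i] ≤ 12·p = 12·(1/120) = 1/10.
Numerically: 1/10 ≈ 0.10000.
Is 1/10 < 1? YES.
Since P[∪ A_i] ≤ 1/10 < 1, the complement has P[∩ A_i^c] ≥ 1 − 1/10 = 9/10 > 0, so some outcome avoids every A_i.

12·p = 1/10 ≈ 0.10000; existence CERTIFIED by the union bound.


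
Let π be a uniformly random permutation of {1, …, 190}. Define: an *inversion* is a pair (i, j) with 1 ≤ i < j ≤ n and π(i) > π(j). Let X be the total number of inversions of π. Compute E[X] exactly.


Write X = Σ X_I over the C(190, 2) = 17955 pairs i < j, with X_I the indicator of one inversion.
There are 17955 indicators.
For each fixed pair i < j, the values π(i) and π(j) are two distinct elements of {1, …, 190} in uniformly random order; by symmetry P[π(i) > π(j)] = 1/2.
By linearity: E[X] = 17955 · (1/2) = C(190, 2) · (1/2) = 17955/2 = 17955/2 ≈ 8977.50000.

E[X] = 17955/2 = 8977.50000.


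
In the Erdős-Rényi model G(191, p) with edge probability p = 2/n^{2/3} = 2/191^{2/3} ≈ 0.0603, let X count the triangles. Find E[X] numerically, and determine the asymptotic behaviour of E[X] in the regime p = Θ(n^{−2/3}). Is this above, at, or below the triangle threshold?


Number of potential triangles: C(191, 3) = 1143135.
Each occurs with probability p³ ≈ (0.0603)³ ≈ 2.19292e-04.
By linearity: E[X] = C(191, 3)·p³ ≈ 1143135 · 2.19292e-04 ≈ 250.681.
Since α = 2/3 < 1, p = c/n^{2/3} ≫ 1/n is above the triangle threshold p ~ 1/n. Asymptotically E[X] ~ (c³/6)·n^{3(1−α)} = (2³/6)·n^{1} → ∞; triangles are abundant w.h.p.

E[X] ≈ 250.681; in regime p = Θ(1/n^{2/3}) E[X] diverges (above the triangle threshold p ~ 1/n).


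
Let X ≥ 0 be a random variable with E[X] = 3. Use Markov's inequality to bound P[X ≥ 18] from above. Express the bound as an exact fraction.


μ = E[X] = 3, a = 18.
Markov: P[X ≥ 18] ≤ μ/a = (3)/18 = 1/6.
Numerically: ≈ 0.1667.
(Since a = 18 > μ = 3.0000, the bound 1/6 is < 1 and informative.)

P[X ≥ 18] ≤ 1/6 ≈ 0.1667.


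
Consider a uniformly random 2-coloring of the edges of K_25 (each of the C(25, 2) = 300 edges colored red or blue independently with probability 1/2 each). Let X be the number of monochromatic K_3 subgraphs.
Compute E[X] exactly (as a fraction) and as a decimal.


Let X = Σ_S X_S over the C(25, 3) = 2300 subsets S of size 3, where X_S = 1 if the K_3 on S is monochromatic.
For a fixed S, the K_3 on S has C(3, 2) = 3 edges. P[all 3 edges red] = (1/2)^3, and likewise for blue, so P[monochromatic] = 2·(1/2)^3 = 2^{1 − 3} = 1/4.
Summing: E[X] = C(25, 3) · 2^{1 − 3} = 2300 · 1/4 = 575.
Numerically: E[X] ≈ 575.000.

E[X] = C(25,3)·2^(1−C(3,2)) = 575 ≈ 575.000.


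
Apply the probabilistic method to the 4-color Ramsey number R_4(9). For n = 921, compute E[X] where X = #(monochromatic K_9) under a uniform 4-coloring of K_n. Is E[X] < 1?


E[X] = C(921, 9) · 4^{1 − 36} = 1263413444025789313455 · 4^{−35} = 1263413444025789313455/1180591620717411303424.
As a reduced fraction: E[X] = 1263413444025789313455/1180591620717411303424 ≈ 1.07015.
Is E[X] < 1? NO.
Since E[X] ≥ 1, the first-moment bound is inconclusive at n = 921; it does NOT by itself certify R_4(9) > 921.

E[X] = 1263413444025789313455/1180591620717411303424 ≈ 1.07015; E[X] ≥ 1; first-moment method inconclusive here.


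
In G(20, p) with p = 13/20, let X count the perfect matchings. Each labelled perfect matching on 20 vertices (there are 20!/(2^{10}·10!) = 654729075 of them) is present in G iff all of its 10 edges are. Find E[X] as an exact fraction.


K_20 has 20!/(2^{10}·10!) = 654729075 labelled perfect matchings.
For each such perfect matching H, let X_H = 1 if all 10 edges of H are present in G. Then P[X_H = 1] = p^{10} = (13/20)^{10} = 137858491849/10240000000000.
By linearity: E[X] = Σ_H E[X_H] = 654729075 · p^{10} = 654729075 · 137858491849/10240000000000 = 3610398513967632387/409600000000.
Numerically: E[X] ≈ 8.814e+06.

E[X] = 654729075 · (13/20)^{10} = 3610398513967632387/409600000000 ≈ 8.814e+06.


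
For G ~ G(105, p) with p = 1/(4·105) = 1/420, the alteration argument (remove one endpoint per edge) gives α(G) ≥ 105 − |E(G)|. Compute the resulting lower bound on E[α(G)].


E[|E(G)|] = C(105, 2)·p = 5460 · (1/420) = 13.
E[α(G)] ≥ n − E[|E(G)|] = 105 − 13 = 92.
Numerically: ≈ 92.0000.
(This is only a lower bound; the true E[α(G)] may be larger.)

E[α(G)] ≥ 92 ≈ 92.0000.


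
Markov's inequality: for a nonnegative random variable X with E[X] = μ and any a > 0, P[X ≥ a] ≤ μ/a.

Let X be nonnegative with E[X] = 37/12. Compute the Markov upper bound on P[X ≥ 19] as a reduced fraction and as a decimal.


μ = E[X] = 37/12, a = 19.
Markov: P[X ≥ 19] ≤ μ/a = (37/12)/19 = 37/228.
Numerically: ≈ 0.162.
(Since a = 19 > μ = 3.083, the bound 37/228 is < 1 and informative.)

P[X ≥ 19] ≤ 37/228 ≈ 0.162.


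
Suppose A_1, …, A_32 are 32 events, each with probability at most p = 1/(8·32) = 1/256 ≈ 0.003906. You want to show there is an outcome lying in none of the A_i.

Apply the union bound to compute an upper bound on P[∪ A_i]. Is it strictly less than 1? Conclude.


Union bound: P[∪_{i=1}^{32} A_i] ≤ Σ_i P[A_i] ≤ 32·p = 32·(1/256) = 1/8.
Numerically: 1/8 ≈ 0.125000.
Is 1/8 < 1? YES.
Since P[∪ A_i] ≤ 1/8 < 1, the complement has P[∩ A_i^c] ≥ 1 − 1/8 = 7/8 > 0, so some outcome avoids every A_i.

32·p = 1/8 ≈ 0.125000; existence CERTIFIED by the union bound.


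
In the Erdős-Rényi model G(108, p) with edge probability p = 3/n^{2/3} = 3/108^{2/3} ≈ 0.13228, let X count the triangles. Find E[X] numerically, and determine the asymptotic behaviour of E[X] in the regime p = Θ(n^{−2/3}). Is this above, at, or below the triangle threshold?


Number of potential triangles: C(108, 3) = 204156.
Each occurs with probability p³ ≈ (0.13228)³ ≈ 2.3148148e-03.
By linearity: E[X] = C(108, 3)·p³ ≈ 204156 · 2.3148148e-03 ≈ 472.58333.
Since α = 2/3 < 1, p = c/n^{2/3} ≫ 1/n is above the triangle threshold p ~ 1/n. Asymptotically E[X] ~ (c³/6)·n^{3(1−α)} = (3³/6)·n^{1} → ∞; triangles are abundant w.h.p.

E[X] ≈ 472.58333; in regime p = Θ(1/n^{2/3}) E[X] diverges (above the triangle threshold p ~ 1/n).


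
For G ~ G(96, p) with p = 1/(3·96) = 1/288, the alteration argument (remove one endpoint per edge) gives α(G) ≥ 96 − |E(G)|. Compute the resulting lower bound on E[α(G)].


E[|E(G)|] = C(96, 2)·p = 4560 · (1/288) = 95/6.
E[α(G)] ≥ n − E[|E(G)|] = 96 − 95/6 = 481/6.
Numerically: ≈ 80.166667.
(This is only a lower bound; the true E[α(G)] may be larger.)

E[α(G)] ≥ 481/6 ≈ 80.166667.


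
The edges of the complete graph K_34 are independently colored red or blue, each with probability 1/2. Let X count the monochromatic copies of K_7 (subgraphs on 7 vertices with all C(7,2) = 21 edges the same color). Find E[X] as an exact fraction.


Let X = Σ_S X_S over the C(34, 7) = 5379616 subsets S of size 7, where X_S = 1 if the K_7 on S is monochromatic.
For a fixed S, the K_7 on S has C(7, 2) = 21 edges. P[all 21 edges red] = (1/2)^21, and likewise for blue, so P[monochromatic] = 2·(1/2)^21 = 2^{1 − 21} = 1/1048576.
Summing: E[X] = C(34, 7) · 2^{1 − 21} = 5379616 · 1/1048576 = 168113/32768.
Numerically: E[X] ≈ 5.130402.

E[X] = C(34,7)·2^(1−C(7,2)) = 168113/32768 ≈ 5.130402.


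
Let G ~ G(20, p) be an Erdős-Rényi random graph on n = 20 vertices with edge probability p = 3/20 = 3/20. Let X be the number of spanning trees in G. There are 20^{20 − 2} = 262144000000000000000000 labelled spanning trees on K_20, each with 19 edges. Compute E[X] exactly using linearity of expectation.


K_20 has 20^{20 − 2} = 262144000000000000000000 labelled spanning trees.
For each such spanning tree H, let X_H = 1 if all 19 edges of H are present in G. Then P[X_H = 1] = p^{19} = (3/20)^{19} = 1162261467/5242880000000000000000000.
By linearity: E[X] = Σ_H E[X_H] = 262144000000000000000000 · p^{19} = 262144000000000000000000 · 1162261467/5242880000000000000000000 = 1162261467/20.
Numerically: E[X] ≈ 5.81131e+07.

E[X] = 262144000000000000000000 · (3/20)^{19} = 1162261467/20 ≈ 5.81131e+07.


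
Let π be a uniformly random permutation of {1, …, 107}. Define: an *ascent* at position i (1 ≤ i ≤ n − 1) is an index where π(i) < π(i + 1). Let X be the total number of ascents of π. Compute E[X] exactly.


Write X = Σ X_I over i = 1, …, 106, with X_I the indicator of one ascent.
There are 106 indicators.
For each fixed i, the pair (π(i), π(i+1)) is a uniformly random ordered pair of distinct values from {1, …, 107}; by symmetry P[π(i) < π(i+1)] = 1/2.
By linearity: E[X] = 106 · (1/2) = (107 − 1) · (1/2) = 53 ≈ 53.0000.

E[X] = 53 = 53.0000.


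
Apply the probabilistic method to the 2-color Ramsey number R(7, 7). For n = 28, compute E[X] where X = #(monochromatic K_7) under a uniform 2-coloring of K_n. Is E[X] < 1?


E[X] = C(28, 7) · 2^{1 − 21} = 1184040 · 2^{−20} = 1184040/1048576.
As a reduced fraction: E[X] = 148005/131072 ≈ 1.129189.
Is E[X] < 1? NO.
Since E[X] ≥ 1, the first-moment bound is inconclusive at n = 28; it does NOT by itself certify R(7, 7) > 28.

E[X] = 148005/131072 ≈ 1.129189; E[X] ≥ 1; first-moment method inconclusive here.


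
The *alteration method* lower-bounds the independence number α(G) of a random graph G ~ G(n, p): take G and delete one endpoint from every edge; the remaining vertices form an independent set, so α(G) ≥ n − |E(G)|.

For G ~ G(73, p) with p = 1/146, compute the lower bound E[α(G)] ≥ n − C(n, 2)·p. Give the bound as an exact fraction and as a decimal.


E[|E(G)|] = C(73, 2)·p = 2628 · (1/146) = 18.
E[α(G)] ≥ n − E[|E(G)|] = 73 − 18 = 55.
Numerically: ≈ 55.00000.
(This is only a lower bound; the true E[α(G)] may be larger.)

E[α(G)] ≥ 55 ≈ 55.00000.


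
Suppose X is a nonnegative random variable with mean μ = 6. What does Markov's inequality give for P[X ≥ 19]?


μ = E[X] = 6, a = 19.
Markov: P[X ≥ 19] ≤ μ/a = (6)/19 = 6/19.
Numerically: ≈ 0.315789.
(Since a = 19 > μ = 6.000000, the bound 6/19 is < 1 and informative.)

P[X ≥ 19] ≤ 6/19 ≈ 0.315789.


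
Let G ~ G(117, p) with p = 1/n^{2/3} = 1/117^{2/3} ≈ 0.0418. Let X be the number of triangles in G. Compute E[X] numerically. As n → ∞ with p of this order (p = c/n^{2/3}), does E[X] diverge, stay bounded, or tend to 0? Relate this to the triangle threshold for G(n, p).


Number of potential triangles: C(117, 3) = 260130.
Each occurs with probability p³ ≈ (0.0418)³ ≈ 7.30514e-05.
By linearity: E[X] = C(117, 3)·p³ ≈ 260130 · 7.30514e-05 ≈ 19.003.
Since α = 2/3 < 1, p = c/n^{2/3} ≫ 1/n is above the triangle threshold p ~ 1/n. Asymptotically E[X] ~ (c³/6)·n^{3(1−α)} = (1³/6)·n^{1} → ∞; triangles are abundant w.h.p.

E[X] ≈ 19.003; in regime p = Θ(1/n^{2/3}) E[X] diverges (above the triangle threshold p ~ 1/n).


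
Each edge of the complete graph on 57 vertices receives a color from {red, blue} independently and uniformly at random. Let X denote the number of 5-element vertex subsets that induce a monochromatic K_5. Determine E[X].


Let X = Σ_S X_S over the C(57, 5) = 4187106 subsets S of size 5, where X_S = 1 if the K_5 on S is monochromatic.
For a fixed S, the K_5 on S has C(5, 2) = 10 edges. P[all 10 edges red] = (1/2)^10, and likewise for blue, so P[monochromatic] = 2·(1/2)^10 = 2^{1 − 10} = 1/512.
By linearity: E[X] = C(57, 5) · 2^{1 − 10} = 4187106 · 1/512 = 2093553/256.
Numerically: E[X] ≈ 8177.94141.

E[X] = C(57,5)·2^(1−C(5,2)) = 2093553/256 ≈ 8177.94141.


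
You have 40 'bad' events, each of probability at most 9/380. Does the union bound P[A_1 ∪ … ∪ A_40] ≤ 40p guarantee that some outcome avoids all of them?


Union bound: P[∪_{i=1}^{40} A_i] ≤ Σ_i P[A_i] ≤ 40·p = 40·(9/380) = 18/19.
Numerically: 18/19 ≈ 0.9473684.
Is 18/19 < 1? YES.
Since P[∪ A_i] ≤ 18/19 < 1, the complement has P[∩ A_i^c] ≥ 1 − 18/19 = 1/19 > 0, so some outcome avoids every A_i.

40·p = 18/19 ≈ 0.9473684; existence CERTIFIED by the union bound.


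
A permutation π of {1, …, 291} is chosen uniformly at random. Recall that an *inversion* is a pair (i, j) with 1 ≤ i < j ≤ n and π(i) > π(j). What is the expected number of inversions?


Write X = Σ X_I over the C(291, 2) = 42195 pairs i < j, with X_I the indicator of one inversion.
There are 42195 indicators.
For each fixed pair i < j, the values π(i) and π(j) are two distinct elements of {1, …, 291} in uniformly random order; by symmetry P[π(i) > π(j)] = 1/2.
By linearity: E[X] = 42195 · (1/2) = C(291, 2) · (1/2) = 42195/2 = 42195/2 ≈ 21097.500000.

E[X] = 42195/2 = 21097.500000.


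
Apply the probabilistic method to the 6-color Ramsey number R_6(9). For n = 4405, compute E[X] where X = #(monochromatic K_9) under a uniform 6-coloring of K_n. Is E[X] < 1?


E[X] = C(4405, 9) · 6^{1 − 36} = 1706862792900636302463627150 · 6^{−35} = 1706862792900636302463627150/1719070799748422591028658176.
As a reduced fraction: E[X] = 284477132150106050410604525/286511799958070431838109696 ≈ 0.992898.
Is E[X] < 1? YES.
Since E[X] < 1, there exists a 6-coloring of K_{4405} with no monochromatic K_9; hence R_6(9) > 4405.

E[X] = 284477132150106050410604525/286511799958070431838109696 ≈ 0.992898; E[X] < 1, so R_6(9) > 4405.


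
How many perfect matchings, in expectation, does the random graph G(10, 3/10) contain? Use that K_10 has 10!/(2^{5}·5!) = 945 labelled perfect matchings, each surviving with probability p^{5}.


K_10 has 10!/(2^{5}·5!) = 945 labelled perfect matchings.
For each such perfect matching H, let X_H = 1 if all 5 edges of H are present in G. Then P[X_H = 1] = p^{5} = (3/10)^{5} = 243/100000.
By linearity of expectation: E[X] = Σ_H E[X_H] = 945 · p^{5} = 945 · 243/100000 = 45927/20000.
Numerically: E[X] ≈ 2.29635.

E[X] = 945 · (3/10)^{5} = 45927/20000 ≈ 2.29635.


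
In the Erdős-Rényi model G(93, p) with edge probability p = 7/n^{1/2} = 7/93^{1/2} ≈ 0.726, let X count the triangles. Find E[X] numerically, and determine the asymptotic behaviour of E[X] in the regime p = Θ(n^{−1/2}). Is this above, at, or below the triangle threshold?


Number of potential triangles: C(93, 3) = 129766.
Each occurs with probability p³ ≈ (0.726)³ ≈ 3.82446e-01.
By linearity: E[X] = C(93, 3)·p³ ≈ 129766 · 3.82446e-01 ≈ 49628.439.
Since α = 1/2 < 1, p = c/n^{1/2} ≫ 1/n is above the triangle threshold p ~ 1/n. Asymptotically E[X] ~ (c³/6)·n^{3(1−α)} = (7³/6)·n^{1.5} → ∞; triangles are abundant w.h.p.

E[X] ≈ 49628.439; in regime p = Θ(1/n^{1/2}) E[X] diverges (above the triangle threshold p ~ 1/n).


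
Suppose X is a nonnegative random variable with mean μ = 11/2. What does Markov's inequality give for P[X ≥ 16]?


μ = E[X] = 11/2, a = 16.
Markov: P[X ≥ 16] ≤ μ/a = (11/2)/16 = 11/32.
Numerically: ≈ 0.34375.
(Since a = 16 > μ = 5.50000, the bound 11/32 is < 1 and informative.)

P[X ≥ 16] ≤ 11/32 ≈ 0.34375.


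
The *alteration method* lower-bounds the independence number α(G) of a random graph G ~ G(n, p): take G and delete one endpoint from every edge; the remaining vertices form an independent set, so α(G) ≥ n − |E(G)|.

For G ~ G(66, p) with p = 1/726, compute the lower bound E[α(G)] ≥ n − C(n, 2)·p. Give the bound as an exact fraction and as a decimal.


E[|E(G)|] = C(66, 2)·p = 2145 · (1/726) = 65/22.
E[α(G)] ≥ n − E[|E(G)|] = 66 − 65/22 = 1387/22.
Numerically: ≈ 63.045.
(This is only a lower bound; the true E[α(G)] may be larger.)

E[α(G)] ≥ 1387/22 ≈ 63.045.


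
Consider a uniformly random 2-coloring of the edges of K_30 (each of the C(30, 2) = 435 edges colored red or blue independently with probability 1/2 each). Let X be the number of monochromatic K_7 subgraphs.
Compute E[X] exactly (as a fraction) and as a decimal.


Let X = Σ_S X_S over the C(30, 7) = 2035800 subsets S of size 7, where X_S = 1 if the K_7 on S is monochromatic.
For a fixed S, the K_7 on S has C(7, 2) = 21 edges. P[all 21 edges red] = (1/2)^21, and likewise for blue, so P[monochromatic] = 2·(1/2)^21 = 2^{1 − 21} = 1/1048576.
By linearity of expectation: E[X] = C(30, 7) · 2^{1 − 21} = 2035800 · 1/1048576 = 254475/131072.
Numerically: E[X] ≈ 1.94149.

E[X] = C(30,7)·2^(1−C(7,2)) = 254475/131072 ≈ 1.94149.


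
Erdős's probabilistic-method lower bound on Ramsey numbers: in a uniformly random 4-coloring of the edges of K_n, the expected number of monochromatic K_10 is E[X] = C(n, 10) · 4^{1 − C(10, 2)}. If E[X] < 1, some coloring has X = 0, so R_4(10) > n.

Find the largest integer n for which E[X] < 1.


We need C(n, 10) · 4^{1 − 45} < 1, i.e. C(n, 10) < 4^{45 − 1} = 309485009821345068724781056.
Check values of n near the boundary:
  n = 2018: C(2018, 10) = 301820606687612220663963508; 301820606687612220663963508 < 309485009821345068724781056? YES
  n = 2019: C(2019, 10) = 303322949179835278009229628; 303322949179835278009229628 < 309485009821345068724781056? YES
  n = 2020: C(2020, 10) = 304832018578739931133653656; 304832018578739931133653656 < 309485009821345068724781056? YES
  n = 2021: C(2021, 10) = 306347841644770462864800616; 306347841644770462864800616 < 309485009821345068724781056? YES
  n = 2022: C(2022, 10) = 307870445231474093395937796; 307870445231474093395937796 < 309485009821345068724781056? YES
  n = 2023: C(2023, 10) = 309399856285778485315440716; 309399856285778485315440716 < 309485009821345068724781056? YES
  n = 2024: C(2024, 10) = 310936101848269937576192656; 310936101848269937576192656 < 309485009821345068724781056? NO
The largest n with C(n, 10) < 309485009821345068724781056 is n = 2023 (where E[X] = 77349964071444621328860179/77371252455336267181195264 ≈ 0.999725). Hence R_4(10) > 2023, i.e. R_4(10) ≥ 2024.

Largest n = 2023; hence R_4(10) > 2023.
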